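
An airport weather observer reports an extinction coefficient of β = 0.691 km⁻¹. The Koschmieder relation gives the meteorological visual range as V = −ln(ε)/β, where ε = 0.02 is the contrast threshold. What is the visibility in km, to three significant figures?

5.66 km

V = −ln(0.02) / 0.691 = 3.912 / 0.691 = 5.6614 km.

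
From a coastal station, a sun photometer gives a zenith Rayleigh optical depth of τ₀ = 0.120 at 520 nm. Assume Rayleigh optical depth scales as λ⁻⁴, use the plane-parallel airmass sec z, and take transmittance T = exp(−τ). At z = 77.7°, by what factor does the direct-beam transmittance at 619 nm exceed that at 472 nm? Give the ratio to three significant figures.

1.73

Airmass: sec 77.7° = 4.6942.
τ(619 nm) = 0.120 × (520/619)⁴ × 4.6942 = 0.120 × 0.4980 × 4.6942 = 0.2805.
τ(472 nm) = 0.120 × (520/472)⁴ × 4.6942 = 0.120 × 1.4731 × 4.6942 = 0.8298.
T(619)/T(472) = exp(τ_B − τ_A) = exp(0.5493) = 1.7320.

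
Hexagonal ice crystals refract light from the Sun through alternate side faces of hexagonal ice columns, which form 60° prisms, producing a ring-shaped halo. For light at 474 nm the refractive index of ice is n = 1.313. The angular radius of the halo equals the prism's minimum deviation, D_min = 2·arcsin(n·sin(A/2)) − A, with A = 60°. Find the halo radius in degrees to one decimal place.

n·sin(A/2) = 1.313 × sin 30° = 1.313 × 0.5000 = 0.6565.
D_min = 2·arcsin(0.6565) − 60° = 2 × 41.033° − 60° = 22.067°.

22.1°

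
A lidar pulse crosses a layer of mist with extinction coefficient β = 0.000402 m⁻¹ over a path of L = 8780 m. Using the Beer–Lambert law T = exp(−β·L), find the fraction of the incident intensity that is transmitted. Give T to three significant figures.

τ = β·L = 0.000402 × 8780 = 3.5296.
T = exp(−3.5296) = 0.0293.

0.0293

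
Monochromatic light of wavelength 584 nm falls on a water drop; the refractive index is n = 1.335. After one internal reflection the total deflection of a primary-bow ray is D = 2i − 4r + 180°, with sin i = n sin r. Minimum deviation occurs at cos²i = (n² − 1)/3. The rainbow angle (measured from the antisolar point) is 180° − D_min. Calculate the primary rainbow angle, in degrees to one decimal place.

cos²i = (1.78222 − 1)/3 = 0.26074; i = arccos(0.51063) = 59.294°.
sin r = sin 59.294°/1.335 = 0.64405; r = 40.094°.
D_min = 2·59.294° − 4·40.094° + 180° = 138.212°.
Rainbow angle = 180° − D_min = 41.788°.

41.8°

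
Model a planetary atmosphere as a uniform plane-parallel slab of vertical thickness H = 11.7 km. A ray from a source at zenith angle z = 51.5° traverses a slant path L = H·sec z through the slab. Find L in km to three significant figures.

18.8 km

sec z = 1/cos 51.5° = 1.6064.
L = 11.7 × 1.6064 = 18.795 km.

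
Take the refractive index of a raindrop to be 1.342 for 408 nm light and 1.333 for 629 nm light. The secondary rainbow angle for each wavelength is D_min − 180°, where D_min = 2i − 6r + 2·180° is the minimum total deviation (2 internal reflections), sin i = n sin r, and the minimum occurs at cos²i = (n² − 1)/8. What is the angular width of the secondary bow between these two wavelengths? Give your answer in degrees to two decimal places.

At 408 nm (n = 1.342): cos²i = 0.10012 → i = 71.554°, r = 44.981°, D_min = 233.222°, rainbow angle = 53.222°.
At 629 nm (n = 1.333): cos²i = 0.09711 → i = 71.843°, r = 45.466°, D_min = 230.891°, rainbow angle = 50.891°.
Angular width = |53.222° − 50.891°| = 2.331°.

2.33°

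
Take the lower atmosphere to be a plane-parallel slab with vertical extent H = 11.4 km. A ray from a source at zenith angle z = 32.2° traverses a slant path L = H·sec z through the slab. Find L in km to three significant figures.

sec z = 1/cos 32.2° = 1.1818.
L = 11.4 × 1.1818 = 13.472 km.

13.5 km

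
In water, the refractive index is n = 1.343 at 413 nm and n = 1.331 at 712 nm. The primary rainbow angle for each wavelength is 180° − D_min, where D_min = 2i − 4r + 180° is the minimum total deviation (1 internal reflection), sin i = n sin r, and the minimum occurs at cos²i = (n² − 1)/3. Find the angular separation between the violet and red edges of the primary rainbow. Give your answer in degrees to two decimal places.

1.72°

At 413 nm (n = 1.343): cos²i = 0.26788 → i = 58.830°, r = 39.577°, D_min = 139.354°, rainbow angle = 40.646°.
At 712 nm (n = 1.331): cos²i = 0.25719 → i = 59.527°, r = 40.356°, D_min = 137.630°, rainbow angle = 42.370°.
Angular width = |40.646° − 42.370°| = 1.724°.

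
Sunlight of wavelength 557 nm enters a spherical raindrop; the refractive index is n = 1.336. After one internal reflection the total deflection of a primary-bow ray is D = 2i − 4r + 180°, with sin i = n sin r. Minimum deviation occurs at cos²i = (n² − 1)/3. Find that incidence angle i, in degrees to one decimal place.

cos²i = (1.336² − 1)/3 = (1.78490 − 1)/3 = 0.26163.
cos i = 0.51150, so i = 59.236°.

59.2°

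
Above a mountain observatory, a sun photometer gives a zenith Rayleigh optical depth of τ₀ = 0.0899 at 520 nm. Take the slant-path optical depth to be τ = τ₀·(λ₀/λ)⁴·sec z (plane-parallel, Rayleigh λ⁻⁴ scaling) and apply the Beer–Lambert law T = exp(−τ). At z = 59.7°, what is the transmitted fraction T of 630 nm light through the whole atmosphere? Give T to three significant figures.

sec 59.7° = 1.9821.
τ = 0.0899 × (520/630)⁴ × 1.9821 = 0.0899 × 0.4641 × 1.9821 = 0.0827.
T = exp(−0.0827) = 0.9206.

0.921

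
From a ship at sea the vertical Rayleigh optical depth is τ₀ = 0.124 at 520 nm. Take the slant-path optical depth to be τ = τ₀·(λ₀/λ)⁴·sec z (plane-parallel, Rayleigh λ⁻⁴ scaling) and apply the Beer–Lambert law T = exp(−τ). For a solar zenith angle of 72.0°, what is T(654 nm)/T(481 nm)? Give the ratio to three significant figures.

Airmass: sec 72.0° = 3.2361.
τ(654 nm) = 0.124 × (520/654)⁴ × 3.2361 = 0.124 × 0.3997 × 3.2361 = 0.1604.
τ(481 nm) = 0.124 × (520/481)⁴ × 3.2361 = 0.124 × 1.3659 × 3.2361 = 0.5481.
T(654)/T(481) = exp(τ_B − τ_A) = exp(0.3877) = 1.4736.

1.47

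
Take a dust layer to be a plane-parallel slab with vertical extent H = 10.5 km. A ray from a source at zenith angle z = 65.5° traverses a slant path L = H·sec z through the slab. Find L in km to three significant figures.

25.3 km

sec z = 1/cos 65.5° = 2.4114.
L = 10.5 × 2.4114 = 25.320 km.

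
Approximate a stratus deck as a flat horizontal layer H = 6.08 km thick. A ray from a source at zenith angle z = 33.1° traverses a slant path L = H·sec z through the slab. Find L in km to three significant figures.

sec z = 1/cos 33.1° = 1.1937.
L = 6.08 × 1.1937 = 7.258 km.

7.26 km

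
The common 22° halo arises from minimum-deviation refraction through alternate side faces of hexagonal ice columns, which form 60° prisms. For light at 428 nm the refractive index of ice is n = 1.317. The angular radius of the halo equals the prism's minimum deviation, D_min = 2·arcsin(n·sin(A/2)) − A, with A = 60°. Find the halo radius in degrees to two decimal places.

22.37°

n·sin(A/2) = 1.317 × sin 30° = 1.317 × 0.5000 = 0.6585.
D_min = 2·arcsin(0.6585) − 60° = 2 × 41.186° − 60° = 22.371°.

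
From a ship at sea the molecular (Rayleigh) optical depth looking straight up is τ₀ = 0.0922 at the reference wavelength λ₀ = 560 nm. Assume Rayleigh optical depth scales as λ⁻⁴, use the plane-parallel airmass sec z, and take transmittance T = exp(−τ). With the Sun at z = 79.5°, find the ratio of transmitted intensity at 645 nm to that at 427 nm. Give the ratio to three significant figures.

3.35

Airmass: sec 79.5° = 5.4874.
τ(645 nm) = 0.0922 × (560/645)⁴ × 5.4874 = 0.0922 × 0.5682 × 5.4874 = 0.2875.
τ(427 nm) = 0.0922 × (560/427)⁴ × 5.4874 = 0.0922 × 2.9583 × 5.4874 = 1.4967.
T(645)/T(427) = exp(τ_B − τ_A) = exp(1.2092) = 3.3509.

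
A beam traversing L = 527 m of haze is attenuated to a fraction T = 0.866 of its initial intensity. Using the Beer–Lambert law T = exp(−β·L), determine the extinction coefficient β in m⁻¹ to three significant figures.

Beer–Lambert: T = exp(−βL) ⇒ β = −ln(T)/L = −ln(0.866)/527 = 0.1439/527 = 0.000273 m⁻¹.

0.000273 m⁻¹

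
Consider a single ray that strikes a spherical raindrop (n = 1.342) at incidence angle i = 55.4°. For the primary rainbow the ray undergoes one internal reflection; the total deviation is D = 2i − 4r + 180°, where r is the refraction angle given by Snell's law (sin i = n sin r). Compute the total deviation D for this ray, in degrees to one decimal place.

sin r = sin 55.4° / 1.342 = 0.8231/1.342 = 0.6134; r = 37.83°.
D = 2·55.4° − 4·37.83° + 180° = 110.80° − 151.33° + 180° = 139.47°.

139.5°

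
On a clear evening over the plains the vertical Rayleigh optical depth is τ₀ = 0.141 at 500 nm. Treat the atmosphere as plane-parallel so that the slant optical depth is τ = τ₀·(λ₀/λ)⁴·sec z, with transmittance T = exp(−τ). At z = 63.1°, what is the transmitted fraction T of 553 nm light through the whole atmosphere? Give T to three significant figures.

0.812

sec 63.1° = 2.2103.
τ = 0.141 × (500/553)⁴ × 2.2103 = 0.141 × 0.6683 × 2.2103 = 0.2083.
T = exp(−0.2083) = 0.8120.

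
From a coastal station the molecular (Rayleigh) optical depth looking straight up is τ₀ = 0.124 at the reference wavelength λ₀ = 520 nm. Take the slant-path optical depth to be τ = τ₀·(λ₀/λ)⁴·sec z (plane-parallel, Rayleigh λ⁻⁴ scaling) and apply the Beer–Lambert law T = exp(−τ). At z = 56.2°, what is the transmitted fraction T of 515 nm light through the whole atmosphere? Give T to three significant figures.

0.793

sec 56.2° = 1.7976.
τ = 0.124 × (520/515)⁴ × 1.7976 = 0.124 × 1.0394 × 1.7976 = 0.2317.
T = exp(−0.2317) = 0.7932.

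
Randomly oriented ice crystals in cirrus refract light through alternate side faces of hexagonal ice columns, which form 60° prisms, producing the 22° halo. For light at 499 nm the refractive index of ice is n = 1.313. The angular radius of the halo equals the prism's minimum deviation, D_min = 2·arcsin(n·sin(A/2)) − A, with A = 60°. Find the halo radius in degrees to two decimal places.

22.07°

n·sin(A/2) = 1.313 × sin 30° = 1.313 × 0.5000 = 0.6565.
D_min = 2·arcsin(0.6565) − 60° = 2 × 41.033° − 60° = 22.067°.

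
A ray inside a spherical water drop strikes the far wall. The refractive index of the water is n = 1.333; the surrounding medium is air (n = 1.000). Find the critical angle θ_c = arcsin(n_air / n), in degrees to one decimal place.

sin θ_c = n_air / n = 1.000 / 1.333 = 0.7502.
θ_c = arcsin(0.7502) = 48.61°.

48.6°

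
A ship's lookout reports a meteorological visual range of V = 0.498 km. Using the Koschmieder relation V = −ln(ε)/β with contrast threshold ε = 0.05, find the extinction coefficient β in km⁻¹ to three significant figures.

6.02 km⁻¹

β = −ln(0.05) / V = 2.996 / 0.498 = 6.0155 km⁻¹.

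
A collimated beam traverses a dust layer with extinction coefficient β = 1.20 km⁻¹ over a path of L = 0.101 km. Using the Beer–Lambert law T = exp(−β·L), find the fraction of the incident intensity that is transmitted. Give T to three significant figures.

τ = β·L = 1.20 × 0.101 = 0.1212.
T = exp(−0.1212) = 0.8859.

0.886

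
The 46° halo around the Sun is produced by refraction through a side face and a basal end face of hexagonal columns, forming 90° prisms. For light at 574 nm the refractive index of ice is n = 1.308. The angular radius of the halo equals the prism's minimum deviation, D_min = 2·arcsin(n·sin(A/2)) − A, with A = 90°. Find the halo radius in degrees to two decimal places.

n·sin(A/2) = 1.308 × sin 45° = 1.308 × 0.7071 = 0.9249.
D_min = 2·arcsin(0.9249) − 90° = 2 × 67.653° − 90° = 45.305°.

45.31°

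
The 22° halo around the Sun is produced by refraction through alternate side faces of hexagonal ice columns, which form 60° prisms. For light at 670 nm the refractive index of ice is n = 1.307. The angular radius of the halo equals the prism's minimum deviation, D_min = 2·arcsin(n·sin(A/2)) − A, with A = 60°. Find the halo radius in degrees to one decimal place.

n·sin(A/2) = 1.307 × sin 30° = 1.307 × 0.5000 = 0.6535.
D_min = 2·arcsin(0.6535) − 60° = 2 × 40.806° − 60° = 21.612°.

21.6°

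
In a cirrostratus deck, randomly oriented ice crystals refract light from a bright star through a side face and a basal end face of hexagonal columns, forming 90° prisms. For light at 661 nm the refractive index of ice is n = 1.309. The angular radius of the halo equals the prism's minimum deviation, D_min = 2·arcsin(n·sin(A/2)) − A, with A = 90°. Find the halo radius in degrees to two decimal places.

n·sin(A/2) = 1.309 × sin 45° = 1.309 × 0.7071 = 0.9256.
D_min = 2·arcsin(0.9256) − 90° = 2 × 67.759° − 90° = 45.519°.

45.52°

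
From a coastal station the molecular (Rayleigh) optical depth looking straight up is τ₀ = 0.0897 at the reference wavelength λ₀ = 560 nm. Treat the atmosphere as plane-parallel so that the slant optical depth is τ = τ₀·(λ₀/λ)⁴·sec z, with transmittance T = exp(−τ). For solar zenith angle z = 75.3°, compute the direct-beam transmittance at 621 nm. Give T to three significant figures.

0.792

sec 75.3° = 3.9408.
τ = 0.0897 × (560/621)⁴ × 3.9408 = 0.0897 × 0.6613 × 3.9408 = 0.2338.
T = exp(−0.2338) = 0.7916.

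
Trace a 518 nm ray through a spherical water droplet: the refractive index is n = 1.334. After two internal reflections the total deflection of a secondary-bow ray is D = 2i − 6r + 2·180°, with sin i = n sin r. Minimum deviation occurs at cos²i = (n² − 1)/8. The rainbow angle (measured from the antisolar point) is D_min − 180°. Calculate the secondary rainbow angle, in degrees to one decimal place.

cos²i = (1.77956 − 1)/8 = 0.09744; i = arccos(0.31216) = 71.810°.
sin r = sin 71.810°/1.334 = 0.71217; r = 45.411°.
D_min = 2·71.810° − 6·45.411° + 360° = 231.153°.
Rainbow angle = D_min − 180° = 51.153°.

51.2°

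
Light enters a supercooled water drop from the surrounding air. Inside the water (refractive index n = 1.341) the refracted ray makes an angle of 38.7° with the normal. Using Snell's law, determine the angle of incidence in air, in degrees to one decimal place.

Snell: sin θ_i = n · sin θ_r = 1.341 × sin 38.7° = 1.341 × 0.6252 = 0.8385.
θ_i = arcsin(0.8385) = 56.98°.

57.0°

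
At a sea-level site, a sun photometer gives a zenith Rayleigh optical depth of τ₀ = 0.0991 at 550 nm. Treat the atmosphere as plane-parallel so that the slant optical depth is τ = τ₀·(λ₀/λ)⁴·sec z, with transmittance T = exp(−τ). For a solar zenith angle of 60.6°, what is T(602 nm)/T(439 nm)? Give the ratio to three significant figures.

Airmass: sec 60.6° = 2.0371.
τ(602 nm) = 0.0991 × (550/602)⁴ × 2.0371 = 0.0991 × 0.6967 × 2.0371 = 0.1407.
τ(439 nm) = 0.0991 × (550/439)⁴ × 2.0371 = 0.0991 × 2.4637 × 2.0371 = 0.4974.
T(602)/T(439) = exp(τ_B − τ_A) = exp(0.3567) = 1.4286.

1.43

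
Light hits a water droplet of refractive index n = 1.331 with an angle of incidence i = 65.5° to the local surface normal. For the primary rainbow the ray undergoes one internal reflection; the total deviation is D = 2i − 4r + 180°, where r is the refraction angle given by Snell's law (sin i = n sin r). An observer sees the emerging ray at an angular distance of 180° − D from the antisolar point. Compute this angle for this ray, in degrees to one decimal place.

41.5°

sin r = sin 65.5° / 1.331 = 0.9100/1.331 = 0.6837; r = 43.13°.
D = 2·65.5° − 4·43.13° + 180° = 131.00° − 172.52° + 180° = 138.48°.
Angle from antisolar point = 180° − D = 41.52°.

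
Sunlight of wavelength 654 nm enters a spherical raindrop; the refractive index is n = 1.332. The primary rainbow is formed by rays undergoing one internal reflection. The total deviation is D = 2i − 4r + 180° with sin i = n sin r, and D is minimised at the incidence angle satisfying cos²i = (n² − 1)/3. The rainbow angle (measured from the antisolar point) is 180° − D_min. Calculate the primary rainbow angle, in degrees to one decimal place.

cos²i = (1.77422 − 1)/3 = 0.25807; i = arccos(0.50801) = 59.469°.
sin r = sin 59.469°/1.332 = 0.64666; r = 40.290°.
D_min = 2·59.469° − 4·40.290° + 180° = 137.776°.
Rainbow angle = 180° − D_min = 42.224°.

42.2°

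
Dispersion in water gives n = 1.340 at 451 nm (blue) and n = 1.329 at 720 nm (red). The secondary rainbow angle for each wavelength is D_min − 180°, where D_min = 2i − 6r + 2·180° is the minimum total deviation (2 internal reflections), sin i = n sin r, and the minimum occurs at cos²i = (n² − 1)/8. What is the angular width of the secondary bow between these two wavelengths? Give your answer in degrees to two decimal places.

At 451 nm (n = 1.340): cos²i = 0.09945 → i = 71.618°, r = 45.088°, D_min = 232.709°, rainbow angle = 52.709°.
At 720 nm (n = 1.329): cos²i = 0.09578 → i = 71.972°, r = 45.685°, D_min = 229.837°, rainbow angle = 49.837°.
Angular width = |52.709° − 49.837°| = 2.872°.

2.87°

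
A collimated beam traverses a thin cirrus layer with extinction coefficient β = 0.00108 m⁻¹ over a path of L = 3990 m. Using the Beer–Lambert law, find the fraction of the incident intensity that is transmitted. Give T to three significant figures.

0.0134

τ = β·L = 0.00108 × 3990 = 4.3092.
T = exp(−4.3092) = 0.0134.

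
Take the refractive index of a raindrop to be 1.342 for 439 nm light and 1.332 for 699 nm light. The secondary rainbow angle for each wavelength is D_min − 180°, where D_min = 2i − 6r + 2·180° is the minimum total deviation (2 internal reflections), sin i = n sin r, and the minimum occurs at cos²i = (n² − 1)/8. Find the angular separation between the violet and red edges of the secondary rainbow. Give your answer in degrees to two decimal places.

2.59°

At 439 nm (n = 1.342): cos²i = 0.10012 → i = 71.554°, r = 44.981°, D_min = 233.222°, rainbow angle = 53.222°.
At 699 nm (n = 1.332): cos²i = 0.09678 → i = 71.875°, r = 45.520°, D_min = 230.628°, rainbow angle = 50.628°.
Angular width = |53.222° − 50.628°| = 2.594°.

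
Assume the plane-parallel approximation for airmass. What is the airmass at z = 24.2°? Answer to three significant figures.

1.10

X = sec z = 1/cos 24.2° = 1/0.9121 = 1.0963.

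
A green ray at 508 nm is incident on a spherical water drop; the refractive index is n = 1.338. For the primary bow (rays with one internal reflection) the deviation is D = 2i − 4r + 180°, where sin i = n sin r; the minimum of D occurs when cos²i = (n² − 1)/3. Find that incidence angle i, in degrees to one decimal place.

cos²i = (1.338² − 1)/3 = (1.79024 − 1)/3 = 0.26341.
cos i = 0.51324, so i = 59.120°.

59.1°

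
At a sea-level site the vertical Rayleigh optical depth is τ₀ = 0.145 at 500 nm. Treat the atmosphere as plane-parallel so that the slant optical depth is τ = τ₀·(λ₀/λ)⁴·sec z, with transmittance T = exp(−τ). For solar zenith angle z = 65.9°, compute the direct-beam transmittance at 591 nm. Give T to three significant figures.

sec 65.9° = 2.4490.
τ = 0.145 × (500/591)⁴ × 2.4490 = 0.145 × 0.5123 × 2.4490 = 0.1819.
T = exp(−0.1819) = 0.8337.

0.834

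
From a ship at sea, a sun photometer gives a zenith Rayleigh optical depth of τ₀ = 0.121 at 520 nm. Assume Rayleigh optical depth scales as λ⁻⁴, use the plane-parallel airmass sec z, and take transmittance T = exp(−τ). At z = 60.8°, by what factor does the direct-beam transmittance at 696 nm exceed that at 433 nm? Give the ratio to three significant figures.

1.55

Airmass: sec 60.8° = 2.0498.
τ(696 nm) = 0.121 × (520/696)⁴ × 2.0498 = 0.121 × 0.3116 × 2.0498 = 0.0773.
τ(433 nm) = 0.121 × (520/433)⁴ × 2.0498 = 0.121 × 2.0800 × 2.0498 = 0.5159.
T(696)/T(433) = exp(τ_B − τ_A) = exp(0.4386) = 1.5505.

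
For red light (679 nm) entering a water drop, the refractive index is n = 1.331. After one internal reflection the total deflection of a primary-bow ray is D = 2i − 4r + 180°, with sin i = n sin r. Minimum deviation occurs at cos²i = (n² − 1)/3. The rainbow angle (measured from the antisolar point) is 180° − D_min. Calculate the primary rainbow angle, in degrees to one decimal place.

cos²i = (1.77156 − 1)/3 = 0.25719; i = arccos(0.50714) = 59.527°.
sin r = sin 59.527°/1.331 = 0.64753; r = 40.356°.
D_min = 2·59.527° − 4·40.356° + 180° = 137.630°.
Rainbow angle = 180° − D_min = 42.370°.

42.4°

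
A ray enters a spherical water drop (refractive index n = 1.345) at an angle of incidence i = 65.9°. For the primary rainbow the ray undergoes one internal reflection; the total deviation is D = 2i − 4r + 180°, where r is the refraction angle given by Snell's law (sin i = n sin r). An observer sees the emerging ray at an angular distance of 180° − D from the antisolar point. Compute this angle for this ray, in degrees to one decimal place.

39.2°

sin r = sin 65.9° / 1.345 = 0.9128/1.345 = 0.6787; r = 42.74°.
D = 2·65.9° − 4·42.74° + 180° = 131.80° − 170.96° + 180° = 140.84°.
Angle from antisolar point = 180° − D = 39.16°.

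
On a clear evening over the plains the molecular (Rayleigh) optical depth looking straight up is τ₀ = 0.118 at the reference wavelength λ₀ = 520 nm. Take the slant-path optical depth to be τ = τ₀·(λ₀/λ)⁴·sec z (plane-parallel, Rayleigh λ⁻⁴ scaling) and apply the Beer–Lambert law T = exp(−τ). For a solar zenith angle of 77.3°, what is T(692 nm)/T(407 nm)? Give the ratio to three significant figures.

Airmass: sec 77.3° = 4.5486.
τ(692 nm) = 0.118 × (520/692)⁴ × 4.5486 = 0.118 × 0.3189 × 4.5486 = 0.1711.
τ(407 nm) = 0.118 × (520/407)⁴ × 4.5486 = 0.118 × 2.6646 × 4.5486 = 1.4302.
T(692)/T(407) = exp(τ_B − τ_A) = exp(1.2591) = 3.5221.

3.52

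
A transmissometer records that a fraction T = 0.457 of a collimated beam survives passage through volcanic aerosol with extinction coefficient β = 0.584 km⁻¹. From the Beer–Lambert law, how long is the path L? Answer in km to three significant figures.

1.34 km

Beer–Lambert: T = exp(−βL) ⇒ L = −ln(T)/β = −ln(0.457)/0.584 = 0.7831/0.584 = 1.341 km.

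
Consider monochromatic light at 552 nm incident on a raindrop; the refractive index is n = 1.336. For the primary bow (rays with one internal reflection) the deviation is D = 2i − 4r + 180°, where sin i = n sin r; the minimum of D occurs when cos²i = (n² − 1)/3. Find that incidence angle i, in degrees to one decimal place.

cos²i = (1.336² − 1)/3 = (1.78490 − 1)/3 = 0.26163.
cos i = 0.51150, so i = 59.236°.

59.2°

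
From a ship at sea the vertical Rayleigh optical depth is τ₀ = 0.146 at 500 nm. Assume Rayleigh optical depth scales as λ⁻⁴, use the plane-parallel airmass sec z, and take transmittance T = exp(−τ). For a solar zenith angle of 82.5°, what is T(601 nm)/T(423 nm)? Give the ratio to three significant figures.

Airmass: sec 82.5° = 7.6613.
τ(601 nm) = 0.146 × (500/601)⁴ × 7.6613 = 0.146 × 0.4791 × 7.6613 = 0.5358.
τ(423 nm) = 0.146 × (500/423)⁴ × 7.6613 = 0.146 × 1.9522 × 7.6613 = 2.1836.
T(601)/T(423) = exp(τ_B − τ_A) = exp(1.6478) = 5.1953.

5.20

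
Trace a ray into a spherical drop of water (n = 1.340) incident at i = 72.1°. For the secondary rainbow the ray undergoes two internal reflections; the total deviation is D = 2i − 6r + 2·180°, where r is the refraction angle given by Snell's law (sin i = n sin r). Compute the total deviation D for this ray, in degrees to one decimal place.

sin r = sin 72.1° / 1.340 = 0.9516/1.340 = 0.7101; r = 45.25°.
D = 2·72.1° − 6·45.25° + 2·180° = 144.20° − 271.48° + 360° = 232.72°.

232.7°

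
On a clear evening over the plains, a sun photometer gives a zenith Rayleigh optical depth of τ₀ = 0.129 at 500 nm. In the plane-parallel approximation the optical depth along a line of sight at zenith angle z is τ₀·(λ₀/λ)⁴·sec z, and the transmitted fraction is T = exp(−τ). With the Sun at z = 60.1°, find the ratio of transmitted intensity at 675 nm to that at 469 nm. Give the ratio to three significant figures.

1.29

Airmass: sec 60.1° = 2.0061.
τ(675 nm) = 0.129 × (500/675)⁴ × 2.0061 = 0.129 × 0.3011 × 2.0061 = 0.0779.
τ(469 nm) = 0.129 × (500/469)⁴ × 2.0061 = 0.129 × 1.2918 × 2.0061 = 0.3343.
T(675)/T(469) = exp(τ_B − τ_A) = exp(0.2564) = 1.2922.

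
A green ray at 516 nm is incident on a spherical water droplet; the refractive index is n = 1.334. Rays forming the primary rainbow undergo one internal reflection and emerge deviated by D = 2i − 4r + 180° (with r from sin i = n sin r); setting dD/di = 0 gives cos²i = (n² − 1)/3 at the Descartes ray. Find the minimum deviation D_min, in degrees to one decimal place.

138.1°

cos²i = (1.77956 − 1)/3 = 0.25985; i = arccos(0.50976) = 59.352°.
sin r = sin 59.352°/1.334 = 0.64492; r = 40.159°.
D_min = 2·59.352° − 4·40.159° + 180° = 138.067°.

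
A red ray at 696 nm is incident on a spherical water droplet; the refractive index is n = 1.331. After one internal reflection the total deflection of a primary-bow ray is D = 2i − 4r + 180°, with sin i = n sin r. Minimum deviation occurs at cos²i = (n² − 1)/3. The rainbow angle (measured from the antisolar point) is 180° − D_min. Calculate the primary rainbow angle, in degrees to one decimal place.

42.4°

cos²i = (1.77156 − 1)/3 = 0.25719; i = arccos(0.50714) = 59.527°.
sin r = sin 59.527°/1.331 = 0.64753; r = 40.356°.
D_min = 2·59.527° − 4·40.356° + 180° = 137.630°.
Rainbow angle = 180° − D_min = 42.370°.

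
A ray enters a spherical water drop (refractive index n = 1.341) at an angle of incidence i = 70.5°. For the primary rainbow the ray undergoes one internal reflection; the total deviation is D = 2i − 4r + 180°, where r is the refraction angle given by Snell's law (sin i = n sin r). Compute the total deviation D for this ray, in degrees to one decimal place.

142.3°

sin r = sin 70.5° / 1.341 = 0.9426/1.341 = 0.7029; r = 44.66°.
D = 2·70.5° − 4·44.66° + 180° = 141.00° − 178.65° + 180° = 142.35°.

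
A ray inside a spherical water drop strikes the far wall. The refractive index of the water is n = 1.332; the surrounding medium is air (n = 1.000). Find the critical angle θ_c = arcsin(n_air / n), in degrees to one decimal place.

48.7°

sin θ_c = n_air / n = 1.000 / 1.332 = 0.7508.
θ_c = arcsin(0.7508) = 48.66°.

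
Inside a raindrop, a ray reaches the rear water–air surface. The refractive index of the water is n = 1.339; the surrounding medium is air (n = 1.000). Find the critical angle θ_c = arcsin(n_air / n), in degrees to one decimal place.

48.3°

sin θ_c = n_air / n = 1.000 / 1.339 = 0.7468.
θ_c = arcsin(0.7468) = 48.32°.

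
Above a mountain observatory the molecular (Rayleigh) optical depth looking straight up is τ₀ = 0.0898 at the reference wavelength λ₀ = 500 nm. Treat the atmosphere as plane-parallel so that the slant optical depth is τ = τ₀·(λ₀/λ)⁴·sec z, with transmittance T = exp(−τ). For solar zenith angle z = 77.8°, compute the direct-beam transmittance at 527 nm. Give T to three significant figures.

sec 77.8° = 4.7321.
τ = 0.0898 × (500/527)⁴ × 4.7321 = 0.0898 × 0.8103 × 4.7321 = 0.3443.
T = exp(−0.3443) = 0.7087.

0.709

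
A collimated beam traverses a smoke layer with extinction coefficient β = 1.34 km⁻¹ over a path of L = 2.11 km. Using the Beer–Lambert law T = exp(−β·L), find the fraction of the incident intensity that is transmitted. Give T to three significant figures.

0.0592

τ = β·L = 1.34 × 2.11 = 2.8274.
T = exp(−2.8274) = 0.0592.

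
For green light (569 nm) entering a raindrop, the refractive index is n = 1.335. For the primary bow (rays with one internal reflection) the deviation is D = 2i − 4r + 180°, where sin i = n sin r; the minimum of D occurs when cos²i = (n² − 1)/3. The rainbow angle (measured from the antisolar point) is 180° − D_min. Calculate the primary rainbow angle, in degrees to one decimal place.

cos²i = (1.78222 − 1)/3 = 0.26074; i = arccos(0.51063) = 59.294°.
sin r = sin 59.294°/1.335 = 0.64405; r = 40.094°.
D_min = 2·59.294° − 4·40.094° + 180° = 138.212°.
Rainbow angle = 180° − D_min = 41.788°.

41.8°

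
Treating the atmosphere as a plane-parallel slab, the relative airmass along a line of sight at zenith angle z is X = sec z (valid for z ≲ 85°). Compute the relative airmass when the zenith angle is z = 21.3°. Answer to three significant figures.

X = sec z = 1/cos 21.3° = 1/0.9317 = 1.0733.

1.07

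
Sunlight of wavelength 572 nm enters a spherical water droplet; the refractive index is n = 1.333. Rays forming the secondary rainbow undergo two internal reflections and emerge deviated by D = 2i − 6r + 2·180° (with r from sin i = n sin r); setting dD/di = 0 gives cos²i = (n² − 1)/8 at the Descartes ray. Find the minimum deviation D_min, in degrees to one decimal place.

cos²i = (1.77689 − 1)/8 = 0.09711; i = arccos(0.31163) = 71.843°.
sin r = sin 71.843°/1.333 = 0.71283; r = 45.466°.
D_min = 2·71.843° − 6·45.466° + 360° = 230.891°.

230.9°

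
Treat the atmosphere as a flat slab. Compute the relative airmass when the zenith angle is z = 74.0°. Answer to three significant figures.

X = sec z = 1/cos 74.0° = 1/0.2756 = 3.6280.

3.63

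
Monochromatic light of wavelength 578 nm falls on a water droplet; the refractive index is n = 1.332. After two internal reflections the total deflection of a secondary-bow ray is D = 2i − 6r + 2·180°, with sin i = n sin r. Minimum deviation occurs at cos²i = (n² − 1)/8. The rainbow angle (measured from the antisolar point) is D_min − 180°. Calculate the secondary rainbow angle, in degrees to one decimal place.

cos²i = (1.77422 − 1)/8 = 0.09678; i = arccos(0.31109) = 71.875°.
sin r = sin 71.875°/1.332 = 0.71350; r = 45.520°.
D_min = 2·71.875° − 6·45.520° + 360° = 230.628°.
Rainbow angle = D_min − 180° = 50.628°.

50.6°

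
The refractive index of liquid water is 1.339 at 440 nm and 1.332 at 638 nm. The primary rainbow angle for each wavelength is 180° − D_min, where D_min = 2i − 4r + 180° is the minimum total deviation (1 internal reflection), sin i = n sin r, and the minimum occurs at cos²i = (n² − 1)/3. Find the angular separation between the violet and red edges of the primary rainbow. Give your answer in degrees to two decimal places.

At 440 nm (n = 1.339): cos²i = 0.26431 → i = 59.062°, r = 39.834°, D_min = 138.786°, rainbow angle = 41.214°.
At 638 nm (n = 1.332): cos²i = 0.25807 → i = 59.469°, r = 40.290°, D_min = 137.776°, rainbow angle = 42.224°.
Angular width = |41.214° − 42.224°| = 1.010°.

1.01°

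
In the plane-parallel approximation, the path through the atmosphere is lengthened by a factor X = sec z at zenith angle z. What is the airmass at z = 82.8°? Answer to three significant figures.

7.98

X = sec z = 1/cos 82.8° = 1/0.1253 = 7.9787.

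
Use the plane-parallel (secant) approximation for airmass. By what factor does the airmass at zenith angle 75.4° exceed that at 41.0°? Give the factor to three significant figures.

X(75.4°)/X(41.0°) = sec 75.4° / sec 41.0° = cos 41.0° / cos 75.4° = 0.7547/0.2521 = 2.9941.

2.99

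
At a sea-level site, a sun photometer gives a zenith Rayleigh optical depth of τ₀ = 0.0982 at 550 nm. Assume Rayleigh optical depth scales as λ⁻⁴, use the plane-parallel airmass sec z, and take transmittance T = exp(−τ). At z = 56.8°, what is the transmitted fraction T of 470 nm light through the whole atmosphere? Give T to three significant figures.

0.714

sec 56.8° = 1.8263.
τ = 0.0982 × (550/470)⁴ × 1.8263 = 0.0982 × 1.8753 × 1.8263 = 0.3363.
T = exp(−0.3363) = 0.7144.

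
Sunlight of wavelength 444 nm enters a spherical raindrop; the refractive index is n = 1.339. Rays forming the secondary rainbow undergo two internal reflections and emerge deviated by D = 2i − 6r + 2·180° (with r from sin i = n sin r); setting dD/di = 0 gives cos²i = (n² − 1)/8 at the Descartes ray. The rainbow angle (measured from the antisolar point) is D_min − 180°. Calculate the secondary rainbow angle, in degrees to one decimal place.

cos²i = (1.79292 − 1)/8 = 0.09912; i = arccos(0.31483) = 71.650°.
sin r = sin 71.650°/1.339 = 0.70885; r = 45.141°.
D_min = 2·71.650° − 6·45.141° + 360° = 232.451°.
Rainbow angle = D_min − 180° = 52.451°.

52.5°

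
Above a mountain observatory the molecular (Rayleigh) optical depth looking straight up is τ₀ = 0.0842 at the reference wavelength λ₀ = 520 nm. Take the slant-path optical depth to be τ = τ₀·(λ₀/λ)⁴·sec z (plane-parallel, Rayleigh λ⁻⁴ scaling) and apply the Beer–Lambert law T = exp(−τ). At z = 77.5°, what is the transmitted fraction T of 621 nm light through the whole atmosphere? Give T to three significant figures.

sec 77.5° = 4.6202.
τ = 0.0842 × (520/621)⁴ × 4.6202 = 0.0842 × 0.4916 × 4.6202 = 0.1913.
T = exp(−0.1913) = 0.8259.

0.826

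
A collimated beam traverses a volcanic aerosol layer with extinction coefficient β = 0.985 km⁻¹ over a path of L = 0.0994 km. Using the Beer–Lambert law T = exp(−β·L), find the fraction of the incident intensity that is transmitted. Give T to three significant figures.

0.907

τ = β·L = 0.985 × 0.0994 = 0.0979.
T = exp(−0.0979) = 0.9067.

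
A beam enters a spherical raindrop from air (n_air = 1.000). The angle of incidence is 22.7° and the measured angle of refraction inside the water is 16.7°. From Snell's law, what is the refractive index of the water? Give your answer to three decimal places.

1.343

n = sin θ_i / sin θ_r = sin 22.7° / sin 16.7° = 0.3859 / 0.2874 = 1.3429.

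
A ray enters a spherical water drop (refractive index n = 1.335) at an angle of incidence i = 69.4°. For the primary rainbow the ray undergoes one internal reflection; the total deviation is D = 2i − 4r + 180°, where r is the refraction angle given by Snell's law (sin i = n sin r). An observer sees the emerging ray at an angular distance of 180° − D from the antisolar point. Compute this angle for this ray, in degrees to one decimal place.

sin r = sin 69.4° / 1.335 = 0.9361/1.335 = 0.7012; r = 44.52°.
D = 2·69.4° − 4·44.52° + 180° = 138.80° − 178.08° + 180° = 140.72°.
Angle from antisolar point = 180° − D = 39.28°.

39.3°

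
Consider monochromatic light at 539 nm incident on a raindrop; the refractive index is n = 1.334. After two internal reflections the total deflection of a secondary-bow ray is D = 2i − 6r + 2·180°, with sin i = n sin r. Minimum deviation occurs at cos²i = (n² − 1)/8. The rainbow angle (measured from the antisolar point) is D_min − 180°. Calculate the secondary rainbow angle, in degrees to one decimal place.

cos²i = (1.77956 − 1)/8 = 0.09744; i = arccos(0.31216) = 71.810°.
sin r = sin 71.810°/1.334 = 0.71217; r = 45.411°.
D_min = 2·71.810° − 6·45.411° + 360° = 231.153°.
Rainbow angle = D_min − 180° = 51.153°.

51.2°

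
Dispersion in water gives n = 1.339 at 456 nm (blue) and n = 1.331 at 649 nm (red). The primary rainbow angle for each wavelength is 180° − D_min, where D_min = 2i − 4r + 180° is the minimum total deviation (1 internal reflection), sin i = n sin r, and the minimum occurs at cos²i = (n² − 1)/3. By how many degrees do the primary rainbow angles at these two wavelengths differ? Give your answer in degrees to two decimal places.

At 456 nm (n = 1.339): cos²i = 0.26431 → i = 59.062°, r = 39.834°, D_min = 138.786°, rainbow angle = 41.214°.
At 649 nm (n = 1.331): cos²i = 0.25719 → i = 59.527°, r = 40.356°, D_min = 137.630°, rainbow angle = 42.370°.
Angular width = |41.214° − 42.370°| = 1.156°.

1.16°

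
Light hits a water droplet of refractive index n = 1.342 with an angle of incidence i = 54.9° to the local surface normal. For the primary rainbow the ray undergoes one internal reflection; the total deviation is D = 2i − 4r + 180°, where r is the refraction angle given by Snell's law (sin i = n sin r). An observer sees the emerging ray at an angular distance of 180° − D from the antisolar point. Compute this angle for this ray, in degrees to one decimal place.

40.5°

sin r = sin 54.9° / 1.342 = 0.8181/1.342 = 0.6096; r = 37.56°.
D = 2·54.9° − 4·37.56° + 180° = 109.80° − 150.26° + 180° = 139.54°.
Angle from antisolar point = 180° − D = 40.46°.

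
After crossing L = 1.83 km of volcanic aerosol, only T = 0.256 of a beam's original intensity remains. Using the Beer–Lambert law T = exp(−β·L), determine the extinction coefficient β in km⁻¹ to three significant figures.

0.745 km⁻¹

Beer–Lambert: T = exp(−βL) ⇒ β = −ln(T)/L = −ln(0.256)/1.83 = 1.3626/1.83 = 0.7446 km⁻¹.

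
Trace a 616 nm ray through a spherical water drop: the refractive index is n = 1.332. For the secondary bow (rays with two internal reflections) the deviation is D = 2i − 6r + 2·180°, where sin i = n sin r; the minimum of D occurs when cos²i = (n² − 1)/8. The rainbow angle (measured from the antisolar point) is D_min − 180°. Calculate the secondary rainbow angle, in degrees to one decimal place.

cos²i = (1.77422 − 1)/8 = 0.09678; i = arccos(0.31109) = 71.875°.
sin r = sin 71.875°/1.332 = 0.71350; r = 45.520°.
D_min = 2·71.875° − 6·45.520° + 360° = 230.628°.
Rainbow angle = D_min − 180° = 50.628°.

50.6°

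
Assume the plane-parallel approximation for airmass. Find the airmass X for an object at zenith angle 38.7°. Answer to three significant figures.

1.28

X = sec z = 1/cos 38.7° = 1/0.7804 = 1.2813.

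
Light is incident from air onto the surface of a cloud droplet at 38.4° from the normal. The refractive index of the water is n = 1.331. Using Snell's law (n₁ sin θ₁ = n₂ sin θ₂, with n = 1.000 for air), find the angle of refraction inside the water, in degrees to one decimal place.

27.8°

Snell: sin θ_r = sin θ_i / n = sin 38.4° / 1.331 = 0.6211 / 1.331 = 0.4667.
θ_r = arcsin(0.4667) = 27.82°.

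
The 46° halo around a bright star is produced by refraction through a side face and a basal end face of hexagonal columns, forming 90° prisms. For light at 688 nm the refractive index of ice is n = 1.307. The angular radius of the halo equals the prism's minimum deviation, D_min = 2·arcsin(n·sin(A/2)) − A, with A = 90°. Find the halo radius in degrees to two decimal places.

n·sin(A/2) = 1.307 × sin 45° = 1.307 × 0.7071 = 0.9242.
D_min = 2·arcsin(0.9242) − 90° = 2 × 67.546° − 90° = 45.093°.

45.09°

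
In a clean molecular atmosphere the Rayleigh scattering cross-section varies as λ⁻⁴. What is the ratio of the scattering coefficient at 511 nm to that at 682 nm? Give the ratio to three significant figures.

3.17

Rayleigh scattering ∝ λ⁻⁴, so the ratio of coefficients is the inverse fourth power of the wavelength ratio.
σ(511)/σ(682) = (682/511)⁴ = (1.3346)⁴ = 3.173.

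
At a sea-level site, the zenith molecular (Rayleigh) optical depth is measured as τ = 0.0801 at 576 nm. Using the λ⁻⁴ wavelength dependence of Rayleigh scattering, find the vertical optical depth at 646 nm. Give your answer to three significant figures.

0.0506

τ(646 nm) = τ(576 nm) × (576/646)⁴ = 0.0801 × (0.8916)⁴ = 0.0801 × 0.6321 = 0.0506.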